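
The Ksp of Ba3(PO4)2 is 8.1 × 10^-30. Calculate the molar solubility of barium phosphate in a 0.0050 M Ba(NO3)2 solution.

s ≈ 4.0e-12 M

Ba3(PO4)2(s) ⇌ 3 Ba^2+ + 2 PO4^3-
Ksp = [Ba^2+]^3[PO4^3-]^2
Let s be the molar solubility in this solution. [Ba^2+] = 0.0050 + 3s ≈ 0.0050, [PO4^3-] = 2s (Ksp is small, so little additional dissolves).
Ksp ≈ (0.0050)^3 × (2s)^2
s = 4.0 x 10^-12 M
Check: 3s = 1.2 x 10^-11 ≪ 0.0050, so the approximation is valid.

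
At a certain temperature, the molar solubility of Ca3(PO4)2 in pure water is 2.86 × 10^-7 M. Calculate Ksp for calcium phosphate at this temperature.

2.07 × 10^-31

Ca3(PO4)2(s) ⇌ 3 Ca^2+ + 2 PO4^3-
Let s = molar solubility. Then [Ca^2+] = 3s and [PO4^3-] = 2s.
Ksp = [Ca^2+]^3[PO4^3-]^2
Substituting: Ksp = (3s)^3(2s)^2 = 108s^5
Ksp = 108 × (2.86 × 10^-7)^5 = 2.07 × 10^-31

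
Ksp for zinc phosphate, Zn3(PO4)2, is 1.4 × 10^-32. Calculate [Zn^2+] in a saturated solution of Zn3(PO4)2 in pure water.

[Zn^2+] ≈ 5.0e-7 M

Zn3(PO4)2(s) ⇌ 3 Zn^2+ + 2 PO4^3-
Ksp = [Zn^2+]^3[PO4^3-]^2
For each mole of Zn3(PO4)2 that dissolves: [Zn^2+] = 3s, [PO4^3-] = 2s.
So Ksp = (3s)^3 × (2s)^2 = 108s^5
Solving, s = (1.4 × 10^-32/108)^(1/5) = 1.67 x 10^-7 M
[Zn^2+] = 3s = 5.0 × 10^-7 M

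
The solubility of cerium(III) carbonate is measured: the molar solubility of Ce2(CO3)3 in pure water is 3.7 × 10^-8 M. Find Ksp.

Ce2(CO3)3(s) <=> 2 Ce^3+ + 3 CO3^2-
Let s = molar solubility. Then [Ce^3+] = 2s and [CO3^2-] = 3s.
Ksp = [Ce^3+]^2[CO3^2-]^3
So Ksp = (2s)^2 × (3s)^3 = 108s^5
Ksp = 108 × (3.7 x 10^-8)^5 = 7.5 × 10^-36

7.5e-36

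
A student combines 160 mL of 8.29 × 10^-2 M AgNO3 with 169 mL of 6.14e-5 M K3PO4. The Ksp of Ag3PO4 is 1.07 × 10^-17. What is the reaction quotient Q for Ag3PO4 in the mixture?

Total volume = 160 + 169 = 329 mL.
[Ag^+] = 8.29 x 10^-2 × (160/329) = 4.032 × 10^-2 M
[PO4^3-] = 6.14 x 10^-5 × (169/329) = 3.154 × 10^-5 M
Ag3PO4(s) <=> 3 Ag^+ + PO4^3-, so Q = [Ag^+]^3[PO4^3-]
Q = (4.032 x 10^-2)^3(3.154 x 10^-5) = 2.07 × 10^-9
Q > Ksp, so Ag3PO4 will precipitate.

2.07 x 10^-9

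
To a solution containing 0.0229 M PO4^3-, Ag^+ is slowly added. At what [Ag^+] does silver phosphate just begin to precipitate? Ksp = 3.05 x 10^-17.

[Ag^+] ≈ 1.10 x 10^-5 M

Ag3PO4(s) ⇌ 3 Ag^+(aq) + PO4^3-(aq)
Ksp = [Ag^+]^3[PO4^3-]
Precipitation begins when Q = Ksp. With [PO4^3-] = 0.0229 M:
3.05 x 10^-17 = (0.0229) × [Ag^+]^3
[Ag^+] = (3.05 x 10^-17 / 2.29 × 10^-2)^(1/3) = 1.10 × 10^-5 M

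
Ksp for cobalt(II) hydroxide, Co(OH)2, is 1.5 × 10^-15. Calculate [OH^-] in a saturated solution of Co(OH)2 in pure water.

Co(OH)2(s) ⇌ Co^2+(aq) + 2 OH^-(aq)
Ksp = [Co^2+][OH^-]^2
If s mol/L of Co(OH)2 dissolves, [Co^2+] = s and [OH^-] = 2s.
Ksp = s(2s)^2 = 4s^3
Solving, s = (1.5 × 10^-15/4)^(1/3) = 7.21 x 10^-6 M
[OH^-] = 2s = 1.4 × 10^-5 M

[OH^-] = 1.4 x 10^-5 M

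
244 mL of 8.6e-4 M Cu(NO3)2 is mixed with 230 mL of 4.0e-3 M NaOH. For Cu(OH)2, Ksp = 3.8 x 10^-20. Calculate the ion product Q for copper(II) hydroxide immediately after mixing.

1.7 × 10^-9

Total volume = 244 + 230 = 474 mL.
[Cu^2+] = 8.6 × 10^-4 × (244/474) = 4.43 x 10^-4 M
[OH^-] = 4.0 x 10^-3 × (230/474) = 1.94 × 10^-3 M
Cu(OH)2(s) ⇌ Cu^2+(aq) + 2 OH^-(aq), so Q = [Cu^2+][OH^-]^2
Q = (4.43 × 10^-4)(1.94 × 10^-3)^2 = 1.7 × 10^-9
Q > Ksp, so Cu(OH)2 will precipitate.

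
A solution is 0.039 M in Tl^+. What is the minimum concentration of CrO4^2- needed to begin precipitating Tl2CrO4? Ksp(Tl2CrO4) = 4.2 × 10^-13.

Tl2CrO4(s) ⇌ 2 Tl^+ + CrO4^2-
Ksp = [Tl^+]^2[CrO4^2-]
Precipitation begins when Q = Ksp. With [Tl^+] = 0.039 M:
4.2 × 10^-13 = (0.039)^2 × [CrO4^2-]
[CrO4^2-] = (4.2 × 10^-13 / 1.52 × 10^-3) = 2.8 × 10^-10 M

[CrO4^2-] = 2.8 × 10^-10 M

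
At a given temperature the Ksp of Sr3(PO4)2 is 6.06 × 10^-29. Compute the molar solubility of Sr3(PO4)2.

8.91 × 10^-7 M

Sr3(PO4)2(s) ⇌ 3 Sr^2+ + 2 PO4^3-
Ksp = [Sr^2+]^3[PO4^3-]^2
For each mole of Sr3(PO4)2 that dissolves: [Sr^2+] = 3s, [PO4^3-] = 2s.
Ksp = (3s)^3(2s)^2 = 108s^5
s = (6.06 × 10^-29 / 108)^(1/5) = 8.91 × 10^-7 M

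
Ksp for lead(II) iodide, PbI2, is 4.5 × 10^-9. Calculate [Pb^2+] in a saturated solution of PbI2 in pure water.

1.0e-3 M

PbI2(s) <=> Pb^2+ + 2 I^-
Ksp = [Pb^2+][I^-]^2
If s mol/L of PbI2 dissolves, [Pb^2+] = s and [I^-] = 2s.
Substituting: Ksp = s(2s)^2 = 4s^3
Solving, s = (4.5 × 10^-9/4)^(1/3) = 1.04 × 10^-3 M
[Pb^2+] = s = 1.0 × 10^-3 M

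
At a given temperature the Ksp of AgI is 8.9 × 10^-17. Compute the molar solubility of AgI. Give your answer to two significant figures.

AgI(s) <=> Ag^+(aq) + I^-(aq)
Ksp = [Ag^+][I^-]
With molar solubility s: [Ag^+] = s, [I^-] = s.
Ksp = s × s = s^2
s = √(8.9 × 10^-17) = 9.4 × 10^-9 M

s = 9.4e-9 M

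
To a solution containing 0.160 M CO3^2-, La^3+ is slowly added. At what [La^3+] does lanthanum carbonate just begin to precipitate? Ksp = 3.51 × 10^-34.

2.93e-16 M

La2(CO3)3(s) <=> 2 La^3+ + 3 CO3^2-
Ksp = [La^3+]^2[CO3^2-]^3
Precipitation begins when Q = Ksp. With [CO3^2-] = 0.160 M:
3.51 × 10^-34 = (0.160)^3 × [La^3+]^2
[La^3+] = (3.51 × 10^-34 / 4.096 × 10^-3)^(1/2) = 2.93 × 10^-16 M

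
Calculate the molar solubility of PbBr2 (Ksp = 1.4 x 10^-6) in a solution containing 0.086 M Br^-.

s ≈ 1.9 x 10^-4 M

PbBr2(s) ⇌ Pb^2+(aq) + 2 Br^-(aq)
Ksp = [Pb^2+][Br^-]^2
Let s be the molar solubility in this solution. [Pb^2+] = s, [Br^-] = 0.086 + 2s ≈ 0.086 (since the Br^- already present dominates).
Ksp ≈ s × (0.086)^2
s = 1.9 x 10^-4 M
Check: 2s = 3.8 x 10^-4 ≪ 0.086, so the approximation is valid.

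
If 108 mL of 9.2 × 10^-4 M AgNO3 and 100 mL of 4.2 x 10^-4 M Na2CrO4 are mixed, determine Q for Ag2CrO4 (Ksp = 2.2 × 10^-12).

Q = 4.6 × 10^-11

Total volume = 108 + 100 = 208 mL.
[Ag^+] = 9.2 x 10^-4 × (108/208) = 4.78 × 10^-4 M
[CrO4^2-] = 4.2 × 10^-4 × (100/208) = 2.02 × 10^-4 M
Ag2CrO4(s) <=> 2 Ag^+ + CrO4^2-, so Q = [Ag^+]^2[CrO4^2-]
Q = (4.78 × 10^-4)^2(2.02 × 10^-4) = 4.6 × 10^-11
Q > Ksp, so Ag2CrO4 will precipitate.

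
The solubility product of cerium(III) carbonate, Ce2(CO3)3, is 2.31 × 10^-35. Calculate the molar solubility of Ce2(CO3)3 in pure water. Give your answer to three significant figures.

s = 4.63e-8 M

Ce2(CO3)3(s) ⇌ 2 Ce^3+ + 3 CO3^2-
Ksp = [Ce^3+]^2[CO3^2-]^3
If s mol/L of Ce2(CO3)3 dissolves, [Ce^3+] = 2s and [CO3^2-] = 3s.
Ksp = (2s)^2(3s)^3 = 108s^5
Solving, s = (2.31 × 10^-35/108)^(1/5) = 4.63 × 10^-8 M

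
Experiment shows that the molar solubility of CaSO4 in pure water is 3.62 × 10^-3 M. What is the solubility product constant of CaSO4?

1.31 x 10^-5

CaSO4(s) ⇌ Ca^2+ + SO4^2-
For each mole of CaSO4 that dissolves: [Ca^2+] = s, [SO4^2-] = s.
Ksp = [Ca^2+][SO4^2-]
Ksp = s × s = s^2
With s = 3.62 × 10^-3: Ksp = 1.31 x 10^-5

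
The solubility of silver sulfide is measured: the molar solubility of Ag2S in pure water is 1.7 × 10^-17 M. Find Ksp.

2.0 × 10^-50

Ag2S(s) <=> 2 Ag^+ + S^2-
Let s = molar solubility. Then [Ag^+] = 2s and [S^2-] = s.
Ksp = [Ag^+]^2[S^2-]
Ksp = (2s)^2s = 4s^3
With s = 1.7 x 10^-17: Ksp = 2.0 × 10^-50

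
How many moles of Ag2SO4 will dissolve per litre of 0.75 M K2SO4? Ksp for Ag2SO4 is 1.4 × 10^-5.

s ≈ 2.2e-3 M

Ag2SO4(s) <=> 2 Ag^+(aq) + SO4^2-(aq)
Ksp = [Ag^+]^2[SO4^2-]
Let s = moles of Ag2SO4 that dissolve per litre. [Ag^+] = 2s, [SO4^2-] = 0.75 + s ≈ 0.75 (common-ion effect: SO4^2- is already 0.75 M).
Ksp ≈ (2s)^2 × 0.75
s = 2.2 × 10^-3 M
Check: s = 2.2 × 10^-3 ≪ 0.75, so the approximation is valid.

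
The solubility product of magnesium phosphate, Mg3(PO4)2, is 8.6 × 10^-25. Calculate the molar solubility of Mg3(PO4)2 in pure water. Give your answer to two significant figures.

Mg3(PO4)2(s) ⇌ 3 Mg^2+ + 2 PO4^3-
Ksp = [Mg^2+]^3[PO4^3-]^2
If s mol/L of Mg3(PO4)2 dissolves, [Mg^2+] = 3s and [PO4^3-] = 2s.
Substituting: Ksp = (3s)^3(2s)^2 = 108s^5
Solving, s = (8.6 × 10^-25/108)^(1/5) = 6.0 × 10^-6 M

s = 6.0e-6 M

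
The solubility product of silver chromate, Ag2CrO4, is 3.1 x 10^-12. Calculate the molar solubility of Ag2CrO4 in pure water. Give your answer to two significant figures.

9.2e-5 M

Ag2CrO4(s) <=> 2 Ag^+(aq) + CrO4^2-(aq)
Ksp = [Ag^+]^2[CrO4^2-]
For each mole of Ag2CrO4 that dissolves: [Ag^+] = 2s, [CrO4^2-] = s.
Substituting: Ksp = (2s)^2s = 4s^3
Solving, s = (3.1 x 10^-12/4)^(1/3) = 9.2 × 10^-5 M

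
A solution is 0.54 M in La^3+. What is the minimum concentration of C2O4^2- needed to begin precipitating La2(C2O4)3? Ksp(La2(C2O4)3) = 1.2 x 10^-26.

La2(C2O4)3(s) ⇌ 2 La^3+ + 3 C2O4^2-
Ksp = [La^3+]^2[C2O4^2-]^3
Precipitation begins when Q = Ksp. With [La^3+] = 0.54 M:
1.2 x 10^-26 = (0.54)^2 × [C2O4^2-]^3
[C2O4^2-] = (1.2 x 10^-26 / 2.92 x 10^-1)^(1/3) = 3.5 × 10^-9 M

[C2O4^2-] ≈ 3.5e-9 M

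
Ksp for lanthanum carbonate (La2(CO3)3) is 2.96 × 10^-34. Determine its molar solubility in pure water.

7.72 x 10^-8 M

La2(CO3)3(s) ⇌ 2 La^3+ + 3 CO3^2-
Ksp = [La^3+]^2[CO3^2-]^3
With molar solubility s: [La^3+] = 2s, [CO3^2-] = 3s.
Ksp = (2s)^2(3s)^3 = 108s^5
s^5 = 2.96 × 10^-34 / 108, so s = 7.72 x 10^-8 M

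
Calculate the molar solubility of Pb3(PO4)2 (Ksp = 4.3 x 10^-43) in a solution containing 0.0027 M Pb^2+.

Pb3(PO4)2(s) <=> 3 Pb^2+ + 2 PO4^3-
Ksp = [Pb^2+]^3[PO4^3-]^2
Let s = moles of Pb3(PO4)2 that dissolve per litre. [Pb^2+] = 0.0027 + 3s ≈ 0.0027, [PO4^3-] = 2s (Ksp is small, so little additional dissolves).
Ksp ≈ (0.0027)^3 × (2s)^2
s = 2.3 × 10^-18 M
Check: 3s = 7.0 × 10^-18 ≪ 0.0027, so the approximation is valid.

2.3 × 10^-18 M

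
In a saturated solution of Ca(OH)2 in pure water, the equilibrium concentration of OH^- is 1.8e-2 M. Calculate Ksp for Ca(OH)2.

2.9e-6

Ca(OH)2(s) <=> Ca^2+ + 2 OH^-
Stoichiometry gives [Ca^2+] = (1/2)[OH^-] = 9.00 x 10^-3 M.
Ksp = [Ca^2+][OH^-]^2
Ksp = 9.00 × 10^-3 × (1.8 × 10^-2)^2 = 2.9 x 10^-6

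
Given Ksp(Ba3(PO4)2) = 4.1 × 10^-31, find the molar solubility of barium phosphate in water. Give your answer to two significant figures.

s ≈ 3.3 x 10^-7 M

Ba3(PO4)2(s) ⇌ 3 Ba^2+(aq) + 2 PO4^3-(aq)
Ksp = [Ba^2+]^3[PO4^3-]^2
With molar solubility s: [Ba^2+] = 3s, [PO4^3-] = 2s.
So Ksp = (3s)^3 × (2s)^2 = 108s^5
s = (4.1 × 10^-31 / 108)^(1/5) = 3.3 × 10^-7 M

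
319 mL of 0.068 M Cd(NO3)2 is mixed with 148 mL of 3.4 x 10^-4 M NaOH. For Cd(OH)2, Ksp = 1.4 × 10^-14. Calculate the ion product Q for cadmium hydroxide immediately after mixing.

5.4 × 10^-10

Total volume = 319 + 148 = 467 mL.
[Cd^2+] = 6.8 × 10^-2 × (319/467) = 4.64 × 10^-2 M
[OH^-] = 3.4 x 10^-4 × (148/467) = 1.08 × 10^-4 M
Cd(OH)2(s) <=> Cd^2+ + 2 OH^-, so Q = [Cd^2+][OH^-]^2
Q = (4.64 x 10^-2)(1.08 x 10^-4)^2 = 5.4 x 10^-10
Q > Ksp, so Cd(OH)2 will precipitate.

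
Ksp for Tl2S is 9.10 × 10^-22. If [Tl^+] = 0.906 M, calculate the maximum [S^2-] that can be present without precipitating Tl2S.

Tl2S(s) <=> 2 Tl^+(aq) + S^2-(aq)
Ksp = [Tl^+]^2[S^2-]
Precipitation begins when Q = Ksp. With [Tl^+] = 0.906 M:
9.10 × 10^-22 = (0.906)^2 × [S^2-]
[S^2-] = (9.10 × 10^-22 / 8.208 × 10^-1) = 1.11 × 10^-21 M

[S^2-] ≈ 1.11 × 10^-21 M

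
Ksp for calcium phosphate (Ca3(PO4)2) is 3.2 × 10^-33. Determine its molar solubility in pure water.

s ≈ 1.2 × 10^-7 M

Ca3(PO4)2(s) ⇌ 3 Ca^2+ + 2 PO4^3-
Ksp = [Ca^2+]^3[PO4^3-]^2
If s mol/L of Ca3(PO4)2 dissolves, [Ca^2+] = 3s and [PO4^3-] = 2s.
Substituting: Ksp = (3s)^3(2s)^2 = 108s^5
s^5 = 3.2 × 10^-33 / 108, so s = 1.2 x 10^-7 M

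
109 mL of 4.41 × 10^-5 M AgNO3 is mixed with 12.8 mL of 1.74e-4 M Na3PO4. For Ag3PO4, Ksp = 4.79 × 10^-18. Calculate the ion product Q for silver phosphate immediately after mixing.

Total volume = 109 + 12.8 = 121.8 mL.
[Ag^+] = 4.41 × 10^-5 × (109/121.8) = 3.947 × 10^-5 M
[PO4^3-] = 1.74 × 10^-4 × (12.8/121.8) = 1.829 x 10^-5 M
Ag3PO4(s) ⇌ 3 Ag^+ + PO4^3-, so Q = [Ag^+]^3[PO4^3-]
Q = (3.947 × 10^-5)^3(1.829 × 10^-5) = 1.12 × 10^-18
Q < Ksp, so no precipitate of Ag3PO4 forms.

Q = 1.12 x 10^-18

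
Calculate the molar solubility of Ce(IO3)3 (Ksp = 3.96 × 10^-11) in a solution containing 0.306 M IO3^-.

s ≈ 1.38 x 10^-9 M

Ce(IO3)3(s) ⇌ Ce^3+ + 3 IO3^-
Ksp = [Ce^3+][IO3^-]^3
If s mol/L dissolves here, [Ce^3+] = s, [IO3^-] = 0.306 + 3s ≈ 0.306 (since the IO3^- already present dominates).
Ksp ≈ s × (0.306)^3
s = 1.38 × 10^-9 M
Check: 3s = 4.1 x 10^-9 ≪ 0.306, so the approximation is valid.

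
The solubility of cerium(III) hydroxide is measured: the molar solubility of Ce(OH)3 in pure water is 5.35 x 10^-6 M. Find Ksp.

2.21 × 10^-20

Ce(OH)3(s) <=> Ce^3+(aq) + 3 OH^-(aq)
Let s = molar solubility. Then [Ce^3+] = s and [OH^-] = 3s.
Ksp = [Ce^3+][OH^-]^3
Ksp = s(3s)^3 = 27s^4
Ksp = 27 × (5.35 x 10^-6)^4 = 2.21 × 10^-20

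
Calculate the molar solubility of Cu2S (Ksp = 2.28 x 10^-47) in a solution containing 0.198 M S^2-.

Cu2S(s) ⇌ 2 Cu^+(aq) + S^2-(aq)
Ksp = [Cu^+]^2[S^2-]
Let s = moles of Cu2S that dissolve per litre. [Cu^+] = 2s, [S^2-] = 0.198 + s ≈ 0.198 (Ksp is small, so little additional dissolves).
Ksp ≈ (2s)^2 × 0.198
s = 5.37 × 10^-24 M
Check: s = 5.4 × 10^-24 ≪ 0.198, so the approximation is valid.

5.37 × 10^-24 M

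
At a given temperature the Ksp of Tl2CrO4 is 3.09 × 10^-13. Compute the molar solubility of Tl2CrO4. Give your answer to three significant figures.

s ≈ 4.26 × 10^-5 M

Tl2CrO4(s) ⇌ 2 Tl^+(aq) + CrO4^2-(aq)
Ksp = [Tl^+]^2[CrO4^2-]
For each mole of Tl2CrO4 that dissolves: [Tl^+] = 2s, [CrO4^2-] = s.
Ksp = (2s)^2s = 4s^3
s^3 = 3.09 × 10^-13 / 4, so s = 4.26 × 10^-5 M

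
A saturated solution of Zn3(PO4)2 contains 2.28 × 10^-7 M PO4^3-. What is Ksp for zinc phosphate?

Zn3(PO4)2(s) ⇌ 3 Zn^2+ + 2 PO4^3-
Stoichiometry gives [Zn^2+] = (3/2)[PO4^3-] = 3.420 × 10^-7 M.
Ksp = [Zn^2+]^3[PO4^3-]^2
Ksp = (3.420 x 10^-7)^3 × (2.28 × 10^-7)^2 = 2.08 × 10^-33

Ksp = 2.08 × 10^-33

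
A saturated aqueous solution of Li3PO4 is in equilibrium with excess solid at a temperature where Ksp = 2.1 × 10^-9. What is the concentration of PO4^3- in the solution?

[PO4^3-] ≈ 3.0 x 10^-3 M

Li3PO4(s) ⇌ 3 Li^+(aq) + PO4^3-(aq)
Ksp = [Li^+]^3[PO4^3-]
With molar solubility s: [Li^+] = 3s, [PO4^3-] = s.
Substituting: Ksp = (3s)^3s = 27s^4
s^4 = 2.1 × 10^-9 / 27, so s = 2.97 × 10^-3 M
[PO4^3-] = s = 3.0 x 10^-3 M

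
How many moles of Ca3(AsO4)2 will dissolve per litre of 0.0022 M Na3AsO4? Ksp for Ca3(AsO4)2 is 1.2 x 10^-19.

s = 9.7e-6 M

Ca3(AsO4)2(s) ⇌ 3 Ca^2+ + 2 AsO4^3-
Ksp = [Ca^2+]^3[AsO4^3-]^2
Let s = moles of Ca3(AsO4)2 that dissolve per litre. [Ca^2+] = 3s, [AsO4^3-] = 0.0022 + 2s ≈ 0.0022 (Ksp is small, so little additional dissolves).
Ksp ≈ (3s)^3 × (0.0022)^2
s = 9.7 × 10^-6 M
Check: 2s = 1.9 × 10^-5 ≪ 0.0022, so the approximation is valid.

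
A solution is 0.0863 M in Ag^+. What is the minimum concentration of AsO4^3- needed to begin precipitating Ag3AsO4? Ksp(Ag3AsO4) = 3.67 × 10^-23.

Ag3AsO4(s) ⇌ 3 Ag^+ + AsO4^3-
Ksp = [Ag^+]^3[AsO4^3-]
Precipitation begins when Q = Ksp. With [Ag^+] = 0.0863 M:
3.67 × 10^-23 = (0.0863)^3 × [AsO4^3-]
[AsO4^3-] = (3.67 × 10^-23 / 6.427 × 10^-4) = 5.71 × 10^-20 M

5.71 x 10^-20 M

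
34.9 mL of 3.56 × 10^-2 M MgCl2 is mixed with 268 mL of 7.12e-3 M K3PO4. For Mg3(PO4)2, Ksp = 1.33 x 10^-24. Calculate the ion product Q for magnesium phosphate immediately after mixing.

Total volume = 34.9 + 268 = 302.9 mL.
[Mg^2+] = 3.56 × 10^-2 × (34.9/302.9) = 4.102 × 10^-3 M
[PO4^3-] = 7.12 x 10^-3 × (268/302.9) = 6.300 × 10^-3 M
Mg3(PO4)2(s) ⇌ 3 Mg^2+(aq) + 2 PO4^3-(aq), so Q = [Mg^2+]^3[PO4^3-]^2
Q = (4.102 x 10^-3)^3(6.300 × 10^-3)^2 = 2.74 x 10^-12
Q > Ksp, so Mg3(PO4)2 will precipitate.

Q = 2.74e-12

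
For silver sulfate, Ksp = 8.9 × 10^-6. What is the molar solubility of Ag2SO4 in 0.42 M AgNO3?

5.0e-5 M

Ag2SO4(s) ⇌ 2 Ag^+(aq) + SO4^2-(aq)
Ksp = [Ag^+]^2[SO4^2-]
Let s be the molar solubility in this solution. [Ag^+] = 0.42 + 2s ≈ 0.42, [SO4^2-] = s (Ksp is small, so little additional dissolves).
Ksp ≈ (0.42)^2 × s
s = 5.0 x 10^-5 M
Check: 2s = 1.0 × 10^-4 ≪ 0.42, so the approximation is valid.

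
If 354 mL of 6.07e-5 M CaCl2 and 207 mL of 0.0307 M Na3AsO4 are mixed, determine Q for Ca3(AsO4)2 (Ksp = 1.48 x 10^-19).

Total volume = 354 + 207 = 561 mL.
[Ca^2+] = 6.07 × 10^-5 × (354/561) = 3.830 × 10^-5 M
[AsO4^3-] = 3.07 × 10^-2 × (207/561) = 1.133 x 10^-2 M
Ca3(AsO4)2(s) <=> 3 Ca^2+(aq) + 2 AsO4^3-(aq), so Q = [Ca^2+]^3[AsO4^3-]^2
Q = (3.830 x 10^-5)^3(1.133 x 10^-2)^2 = 7.21 × 10^-18
Q > Ksp, so Ca3(AsO4)2 will precipitate.

Q = 7.21e-18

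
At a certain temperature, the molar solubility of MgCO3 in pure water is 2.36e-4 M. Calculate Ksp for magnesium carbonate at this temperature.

Ksp ≈ 5.57e-8

MgCO3(s) ⇌ Mg^2+(aq) + CO3^2-(aq)
If s mol/L of MgCO3 dissolves, [Mg^2+] = s and [CO3^2-] = s.
Ksp = [Mg^2+][CO3^2-]
Ksp = (s)(s) = s^2
Ksp = (2.36 × 10^-4)^2 = 5.57 x 10^-8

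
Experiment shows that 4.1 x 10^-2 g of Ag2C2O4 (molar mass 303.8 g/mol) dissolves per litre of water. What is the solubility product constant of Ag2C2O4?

Molar solubility s = (4.1 × 10^-2 g/L) / (303.8 g/mol) = 1.35 x 10^-4 M.
Ag2C2O4(s) ⇌ 2 Ag^+(aq) + C2O4^2-(aq)
With molar solubility s: [Ag^+] = 2s, [C2O4^2-] = s.
Ksp = [Ag^+]^2[C2O4^2-]
Ksp = (2s)^2s = 4s^3
Ksp = 4 × (1.35 × 10^-4)^3 = 9.8 × 10^-12

Ksp = 9.8 × 10^-12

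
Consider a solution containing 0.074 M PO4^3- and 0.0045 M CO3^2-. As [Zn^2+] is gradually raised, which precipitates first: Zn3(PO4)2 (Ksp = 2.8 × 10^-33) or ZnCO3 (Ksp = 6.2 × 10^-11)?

Zn3(PO4)2

Precipitation of each salt starts when its ion product equals its Ksp.
For Zn3(PO4)2: 2.8 × 10^-33 = (0.074)^2 × [Zn^2+]^3  ⇒  [Zn^2+] = 8.0 × 10^-11 M.
For ZnCO3: 6.2 × 10^-11 = 0.0045 × [Zn^2+]  ⇒  [Zn^2+] = 1.4 × 10^-8 M.
The salt with the lower threshold [Zn^2+] precipitates first: Zn3(PO4)2.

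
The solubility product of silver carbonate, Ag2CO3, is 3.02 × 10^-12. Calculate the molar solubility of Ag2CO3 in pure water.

Ag2CO3(s) ⇌ 2 Ag^+ + CO3^2-
Ksp = [Ag^+]^2[CO3^2-]
If s mol/L of Ag2CO3 dissolves, [Ag^+] = 2s and [CO3^2-] = s.
Ksp = (2s)^2s = 4s^3
s^3 = 3.02 × 10^-12 / 4, so s = 9.11 × 10^-5 M

s = 9.11e-5 M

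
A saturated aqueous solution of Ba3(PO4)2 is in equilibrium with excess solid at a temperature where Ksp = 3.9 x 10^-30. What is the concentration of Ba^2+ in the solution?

[Ba^2+] = 1.5 × 10^-6 M

Ba3(PO4)2(s) ⇌ 3 Ba^2+ + 2 PO4^3-
Ksp = [Ba^2+]^3[PO4^3-]^2
If s mol/L of Ba3(PO4)2 dissolves, [Ba^2+] = 3s and [PO4^3-] = 2s.
Substituting: Ksp = (3s)^3(2s)^2 = 108s^5
Solving, s = (3.9 x 10^-30/108)^(1/5) = 5.15 × 10^-7 M
[Ba^2+] = 3s = 1.5 x 10^-6 M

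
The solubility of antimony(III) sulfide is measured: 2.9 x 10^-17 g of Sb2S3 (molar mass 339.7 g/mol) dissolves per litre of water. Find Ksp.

Ksp ≈ 4.9 × 10^-94

Molar solubility s = (2.9 × 10^-17 g/L) / (339.7 g/mol) = 8.54 × 10^-20 M.
Sb2S3(s) <=> 2 Sb^3+ + 3 S^2-
With molar solubility s: [Sb^3+] = 2s, [S^2-] = 3s.
Ksp = [Sb^3+]^2[S^2-]^3
Ksp = (2s)^2(3s)^3 = 108s^5
Ksp = 108 × (8.54 x 10^-20)^5 = 4.9 x 10^-94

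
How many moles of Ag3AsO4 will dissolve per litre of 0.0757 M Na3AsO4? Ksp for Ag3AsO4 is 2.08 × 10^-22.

s = 4.67 × 10^-8 M

Ag3AsO4(s) ⇌ 3 Ag^+(aq) + AsO4^3-(aq)
Ksp = [Ag^+]^3[AsO4^3-]
Let s = moles of Ag3AsO4 that dissolve per litre. [Ag^+] = 3s, [AsO4^3-] = 0.0757 + s ≈ 0.0757 (common-ion effect: AsO4^3- is already 0.0757 M).
Ksp ≈ (3s)^3 × 0.0757
s = 4.67 x 10^-8 M
Check: s = 4.7 × 10^-8 ≪ 0.0757, so the approximation is valid.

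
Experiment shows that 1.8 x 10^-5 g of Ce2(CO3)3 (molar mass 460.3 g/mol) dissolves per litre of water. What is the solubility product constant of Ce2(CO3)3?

Ksp = 9.9 × 10^-36

Molar solubility s = (1.8 × 10^-5 g/L) / (460.3 g/mol) = 3.91 × 10^-8 M.
Ce2(CO3)3(s) ⇌ 2 Ce^3+ + 3 CO3^2-
For each mole of Ce2(CO3)3 that dissolves: [Ce^3+] = 2s, [CO3^2-] = 3s.
Ksp = [Ce^3+]^2[CO3^2-]^3
So Ksp = (2s)^2 × (3s)^3 = 108s^5
With s = 3.91 × 10^-8: Ksp = 9.9 x 10^-36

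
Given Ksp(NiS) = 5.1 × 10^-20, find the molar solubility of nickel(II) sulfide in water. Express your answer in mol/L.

NiS(s) ⇌ Ni^2+(aq) + S^2-(aq)
Ksp = [Ni^2+][S^2-]
With molar solubility s: [Ni^2+] = s, [S^2-] = s.
Ksp = s^2
s = √(5.1 × 10^-20) = 2.3 × 10^-10 M

s ≈ 2.3e-10 M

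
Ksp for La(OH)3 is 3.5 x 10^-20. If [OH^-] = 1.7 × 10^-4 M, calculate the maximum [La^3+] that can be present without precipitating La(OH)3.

[La^3+] ≈ 7.1 x 10^-9 M

La(OH)3(s) <=> La^3+ + 3 OH^-
Ksp = [La^3+][OH^-]^3
Precipitation begins when Q = Ksp. With [OH^-] = 1.7 × 10^-4 M:
3.5 x 10^-20 = (1.7 × 10^-4)^3 × [La^3+]
[La^3+] = (3.5 x 10^-20 / 4.91 × 10^-12) = 7.1 x 10^-9 M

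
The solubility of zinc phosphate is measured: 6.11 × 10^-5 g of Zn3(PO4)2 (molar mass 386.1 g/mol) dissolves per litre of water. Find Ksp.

Ksp ≈ 1.07 x 10^-32

Molar solubility s = (6.11 × 10^-5 g/L) / (386.1 g/mol) = 1.582 x 10^-7 M.
Zn3(PO4)2(s) ⇌ 3 Zn^2+(aq) + 2 PO4^3-(aq)
With molar solubility s: [Zn^2+] = 3s, [PO4^3-] = 2s.
Ksp = [Zn^2+]^3[PO4^3-]^2
Ksp = (3s)^3(2s)^2 = 108s^5
With s = 1.582 × 10^-7: Ksp = 1.07 × 10^-32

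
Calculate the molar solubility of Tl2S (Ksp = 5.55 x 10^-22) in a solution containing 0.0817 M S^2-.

s = 4.12 × 10^-11 M

Tl2S(s) ⇌ 2 Tl^+ + S^2-
Ksp = [Tl^+]^2[S^2-]
Let s be the molar solubility in this solution. [Tl^+] = 2s, [S^2-] = 0.0817 + s ≈ 0.0817 (common-ion effect: S^2- is already 0.0817 M).
Ksp ≈ (2s)^2 × 0.0817
s = 4.12 x 10^-11 M
Check: s = 4.1 × 10^-11 ≪ 0.0817, so the approximation is valid.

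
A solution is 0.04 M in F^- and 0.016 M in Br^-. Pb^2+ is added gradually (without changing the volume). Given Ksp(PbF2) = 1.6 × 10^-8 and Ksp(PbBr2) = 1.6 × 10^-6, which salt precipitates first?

Precipitation of each salt starts when its ion product equals its Ksp.
For PbF2: 1.6 × 10^-8 = (0.04)^2 × [Pb^2+]  ⇒  [Pb^2+] = 1.0 × 10^-5 M.
For PbBr2: 1.6 × 10^-6 = (0.016)^2 × [Pb^2+]  ⇒  [Pb^2+] = 6.3 × 10^-3 M.
The salt with the lower threshold [Pb^2+] precipitates first: PbF2.

PbF2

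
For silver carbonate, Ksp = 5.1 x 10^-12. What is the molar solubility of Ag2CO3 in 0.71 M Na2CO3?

Ag2CO3(s) ⇌ 2 Ag^+ + CO3^2-
Ksp = [Ag^+]^2[CO3^2-]
If s mol/L dissolves here, [Ag^+] = 2s, [CO3^2-] = 0.71 + s ≈ 0.71 (since CO3^2- from Na2CO3 dominates).
Ksp ≈ (2s)^2 × 0.71
s = 1.3 × 10^-6 M
Check: s = 1.3 × 10^-6 ≪ 0.71, so the approximation is valid.

1.3e-6 M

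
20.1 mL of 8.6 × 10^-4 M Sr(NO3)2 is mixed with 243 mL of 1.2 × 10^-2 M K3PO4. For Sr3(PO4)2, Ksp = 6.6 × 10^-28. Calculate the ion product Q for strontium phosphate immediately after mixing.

Q ≈ 3.5 × 10^-17

Total volume = 20.1 + 243 = 263.1 mL.
[Sr^2+] = 8.6 × 10^-4 × (20.1/263.1) = 6.57 × 10^-5 M
[PO4^3-] = 1.2 × 10^-2 × (243/263.1) = 1.11 × 10^-2 M
Sr3(PO4)2(s) ⇌ 3 Sr^2+ + 2 PO4^3-, so Q = [Sr^2+]^3[PO4^3-]^2
Q = (6.57 x 10^-5)^3(1.11 × 10^-2)^2 = 3.5 × 10^-17
Q > Ksp, so Sr3(PO4)2 will precipitate.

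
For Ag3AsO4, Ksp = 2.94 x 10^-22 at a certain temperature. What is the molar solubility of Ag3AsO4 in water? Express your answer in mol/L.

Ag3AsO4(s) <=> 3 Ag^+ + AsO4^3-
Ksp = [Ag^+]^3[AsO4^3-]
Let s = molar solubility. Then [Ag^+] = 3s and [AsO4^3-] = s.
So Ksp = (3s)^3 × s = 27s^4
s^4 = 2.94 x 10^-22 / 27, so s = 1.82 x 10^-6 M

s ≈ 1.82 × 10^-6 M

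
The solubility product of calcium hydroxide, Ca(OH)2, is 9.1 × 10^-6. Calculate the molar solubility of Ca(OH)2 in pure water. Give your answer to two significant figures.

s = 1.3 × 10^-2 M

Ca(OH)2(s) <=> Ca^2+(aq) + 2 OH^-(aq)
Ksp = [Ca^2+][OH^-]^2
If s mol/L of Ca(OH)2 dissolves, [Ca^2+] = s and [OH^-] = 2s.
Substituting: Ksp = s(2s)^2 = 4s^3
s^3 = 9.1 × 10^-6 / 4, so s = 1.3 x 10^-2 M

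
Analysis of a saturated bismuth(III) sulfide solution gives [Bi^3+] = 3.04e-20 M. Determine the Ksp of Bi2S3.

Ksp = 8.76 × 10^-98

Bi2S3(s) ⇌ 2 Bi^3+ + 3 S^2-
Stoichiometry gives [S^2-] = (3/2)[Bi^3+] = 4.560 x 10^-20 M.
Ksp = [Bi^3+]^2[S^2-]^3
Ksp = (3.04 × 10^-20)^2 × (4.560 × 10^-20)^3 = 8.76 × 10^-98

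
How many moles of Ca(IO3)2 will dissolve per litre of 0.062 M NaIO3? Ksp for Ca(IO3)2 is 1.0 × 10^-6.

Ca(IO3)2(s) <=> Ca^2+(aq) + 2 IO3^-(aq)
Ksp = [Ca^2+][IO3^-]^2
If s mol/L dissolves here, [Ca^2+] = s, [IO3^-] = 0.062 + 2s ≈ 0.062 (common-ion effect: IO3^- is already 0.062 M).
Ksp ≈ s × (0.062)^2
s = 2.6 × 10^-4 M
Check: 2s = 5.2 × 10^-4 ≪ 0.062, so the approximation is valid.

s = 2.6e-4 M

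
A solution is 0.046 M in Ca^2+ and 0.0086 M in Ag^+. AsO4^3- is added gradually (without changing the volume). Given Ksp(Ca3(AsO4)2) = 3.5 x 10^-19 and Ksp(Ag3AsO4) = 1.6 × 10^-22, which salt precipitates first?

Ag3AsO4

Each salt begins to precipitate when Q = Ksp, i.e. when [AsO4^3-] reaches its threshold.
For Ca3(AsO4)2: 3.5 x 10^-19 = (0.046)^3 × [AsO4^3-]^2  ⇒  [AsO4^3-] = 6.0 × 10^-8 M.
For Ag3AsO4: 1.6 × 10^-22 = (0.0086)^3 × [AsO4^3-]  ⇒  [AsO4^3-] = 2.5 × 10^-16 M.
The salt with the lower threshold [AsO4^3-] precipitates first: Ag3AsO4.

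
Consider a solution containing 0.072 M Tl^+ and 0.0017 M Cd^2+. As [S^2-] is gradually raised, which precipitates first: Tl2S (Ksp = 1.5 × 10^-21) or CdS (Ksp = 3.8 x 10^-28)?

CdS

Precipitation of each salt starts when its ion product equals its Ksp.
For Tl2S: 1.5 × 10^-21 = (0.072)^2 × [S^2-]  ⇒  [S^2-] = 2.9 x 10^-19 M.
For CdS: 3.8 x 10^-28 = 0.0017 × [S^2-]  ⇒  [S^2-] = 2.2 x 10^-25 M.
The salt with the lower threshold [S^2-] precipitates first: CdS.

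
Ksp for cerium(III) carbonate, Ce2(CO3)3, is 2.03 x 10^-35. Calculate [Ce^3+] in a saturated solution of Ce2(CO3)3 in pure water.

9.03 x 10^-8 M

Ce2(CO3)3(s) ⇌ 2 Ce^3+(aq) + 3 CO3^2-(aq)
Ksp = [Ce^3+]^2[CO3^2-]^3
With molar solubility s: [Ce^3+] = 2s, [CO3^2-] = 3s.
Substituting: Ksp = (2s)^2(3s)^3 = 108s^5
Solving, s = (2.03 x 10^-35/108)^(1/5) = 4.517 × 10^-8 M
[Ce^3+] = 2s = 9.03 × 10^-8 M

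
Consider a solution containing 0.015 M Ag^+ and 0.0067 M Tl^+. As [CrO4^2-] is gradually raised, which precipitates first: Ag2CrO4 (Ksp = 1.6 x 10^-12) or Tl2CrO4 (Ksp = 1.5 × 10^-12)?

Ag2CrO4

Precipitation of each salt starts when its ion product equals its Ksp.
For Ag2CrO4: 1.6 x 10^-12 = (0.015)^2 × [CrO4^2-]  ⇒  [CrO4^2-] = 7.1 × 10^-9 M.
For Tl2CrO4: 1.5 × 10^-12 = (0.0067)^2 × [CrO4^2-]  ⇒  [CrO4^2-] = 3.3 x 10^-8 M.
The salt with the lower threshold [CrO4^2-] precipitates first: Ag2CrO4.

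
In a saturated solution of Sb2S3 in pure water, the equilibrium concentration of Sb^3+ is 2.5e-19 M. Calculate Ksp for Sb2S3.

Sb2S3(s) <=> 2 Sb^3+ + 3 S^2-
Stoichiometry gives [S^2-] = (3/2)[Sb^3+] = 3.75 x 10^-19 M.
Ksp = [Sb^3+]^2[S^2-]^3
Ksp = (2.5 × 10^-19)^2 × (3.75 × 10^-19)^3 = 3.3 × 10^-93

3.3 x 10^-93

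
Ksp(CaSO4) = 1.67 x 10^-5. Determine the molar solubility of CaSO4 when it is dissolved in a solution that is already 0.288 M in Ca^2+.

CaSO4(s) ⇌ Ca^2+(aq) + SO4^2-(aq)
Ksp = [Ca^2+][SO4^2-]
Let s be the molar solubility in this solution. [Ca^2+] = 0.288 + s ≈ 0.288, [SO4^2-] = s (since the Ca^2+ already present dominates).
Ksp ≈ 0.288 × s
s = 5.80 × 10^-5 M
Check: s = 5.8 x 10^-5 ≪ 0.288, so the approximation is valid.

5.80 × 10^-5 M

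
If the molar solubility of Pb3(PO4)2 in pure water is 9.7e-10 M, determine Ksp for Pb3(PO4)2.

Pb3(PO4)2(s) ⇌ 3 Pb^2+ + 2 PO4^3-
Let s = molar solubility. Then [Pb^2+] = 3s and [PO4^3-] = 2s.
Ksp = [Pb^2+]^3[PO4^3-]^2
Substituting: Ksp = (3s)^3(2s)^2 = 108s^5
Ksp = 108 × (9.7 × 10^-10)^5 = 9.3 × 10^-44

Ksp ≈ 9.3e-44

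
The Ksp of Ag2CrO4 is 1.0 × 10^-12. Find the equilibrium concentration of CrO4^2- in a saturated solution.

[CrO4^2-] ≈ 6.3 × 10^-5 M

Ag2CrO4(s) ⇌ 2 Ag^+(aq) + CrO4^2-(aq)
Ksp = [Ag^+]^2[CrO4^2-]
If s mol/L of Ag2CrO4 dissolves, [Ag^+] = 2s and [CrO4^2-] = s.
Substituting: Ksp = (2s)^2s = 4s^3
s^3 = 1.0 × 10^-12 / 4, so s = 6.30 x 10^-5 M
[CrO4^2-] = s = 6.3 x 10^-5 M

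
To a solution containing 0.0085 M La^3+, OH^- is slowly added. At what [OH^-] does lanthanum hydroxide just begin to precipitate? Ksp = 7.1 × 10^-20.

La(OH)3(s) ⇌ La^3+ + 3 OH^-
Ksp = [La^3+][OH^-]^3
Precipitation begins when Q = Ksp. With [La^3+] = 0.0085 M:
7.1 × 10^-20 = (0.0085) × [OH^-]^3
[OH^-] = (7.1 × 10^-20 / 8.5 × 10^-3)^(1/3) = 2.0 × 10^-6 M

2.0 × 10^-6 M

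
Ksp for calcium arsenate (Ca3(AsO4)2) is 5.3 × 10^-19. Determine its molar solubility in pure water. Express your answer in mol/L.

s = 8.7 x 10^-5 M

Ca3(AsO4)2(s) ⇌ 3 Ca^2+(aq) + 2 AsO4^3-(aq)
Ksp = [Ca^2+]^3[AsO4^3-]^2
With molar solubility s: [Ca^2+] = 3s, [AsO4^3-] = 2s.
So Ksp = (3s)^3 × (2s)^2 = 108s^5
Solving, s = (5.3 × 10^-19/108)^(1/5) = 8.7 x 10^-5 M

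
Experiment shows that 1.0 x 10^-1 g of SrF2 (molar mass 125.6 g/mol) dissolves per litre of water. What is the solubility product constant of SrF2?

Ksp = 2.0 × 10^-9

Molar solubility s = (1.0 x 10^-1 g/L) / (125.6 g/mol) = 7.96 × 10^-4 M.
SrF2(s) ⇌ Sr^2+(aq) + 2 F^-(aq)
Let s = molar solubility. Then [Sr^2+] = s and [F^-] = 2s.
Ksp = [Sr^2+][F^-]^2
Substituting: Ksp = s(2s)^2 = 4s^3
With s = 7.96 x 10^-4: Ksp = 2.0 x 10^-9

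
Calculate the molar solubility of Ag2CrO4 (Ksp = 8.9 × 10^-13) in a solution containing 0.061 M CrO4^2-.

Ag2CrO4(s) ⇌ 2 Ag^+ + CrO4^2-
Ksp = [Ag^+]^2[CrO4^2-]
If s mol/L dissolves here, [Ag^+] = 2s, [CrO4^2-] = 0.061 + s ≈ 0.061 (Ksp is small, so little additional dissolves).
Ksp ≈ (2s)^2 × 0.061
s = 1.9 × 10^-6 M
Check: s = 1.9 x 10^-6 ≪ 0.061, so the approximation is valid.

s ≈ 1.9e-6 M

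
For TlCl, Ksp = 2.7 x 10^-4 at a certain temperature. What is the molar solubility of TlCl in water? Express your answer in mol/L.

s = 1.6 × 10^-2 M

TlCl(s) <=> Tl^+(aq) + Cl^-(aq)
Ksp = [Tl^+][Cl^-]
Let s = molar solubility. Then [Tl^+] = s and [Cl^-] = s.
Ksp = (s)(s) = s^2
s = (2.7 x 10^-4)^(1/2) = 1.6 x 10^-2 M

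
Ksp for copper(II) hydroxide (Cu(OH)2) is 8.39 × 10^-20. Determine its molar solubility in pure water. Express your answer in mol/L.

Cu(OH)2(s) ⇌ Cu^2+ + 2 OH^-
Ksp = [Cu^2+][OH^-]^2
For each mole of Cu(OH)2 that dissolves: [Cu^2+] = s, [OH^-] = 2s.
Substituting: Ksp = s(2s)^2 = 4s^3
Solving, s = (8.39 × 10^-20/4)^(1/3) = 2.76 x 10^-7 M

2.76e-7 M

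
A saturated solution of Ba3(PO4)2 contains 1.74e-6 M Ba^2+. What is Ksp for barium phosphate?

Ba3(PO4)2(s) ⇌ 3 Ba^2+ + 2 PO4^3-
Stoichiometry gives [PO4^3-] = (2/3)[Ba^2+] = 1.160 × 10^-6 M.
Ksp = [Ba^2+]^3[PO4^3-]^2
Ksp = (1.74 × 10^-6)^3 × (1.160 × 10^-6)^2 = 7.09 x 10^-30

Ksp ≈ 7.09e-30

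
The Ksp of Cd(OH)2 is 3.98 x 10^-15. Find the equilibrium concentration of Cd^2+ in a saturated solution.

Cd(OH)2(s) ⇌ Cd^2+(aq) + 2 OH^-(aq)
Ksp = [Cd^2+][OH^-]^2
For each mole of Cd(OH)2 that dissolves: [Cd^2+] = s, [OH^-] = 2s.
Substituting: Ksp = s(2s)^2 = 4s^3
Solving, s = (3.98 x 10^-15/4)^(1/3) = 9.983 × 10^-6 M
[Cd^2+] = s = 9.98 x 10^-6 M

[Cd^2+] ≈ 9.98 x 10^-6 M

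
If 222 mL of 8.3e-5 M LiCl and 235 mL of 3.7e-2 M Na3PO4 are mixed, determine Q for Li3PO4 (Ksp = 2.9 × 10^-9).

Total volume = 222 + 235 = 457 mL.
[Li^+] = 8.3 × 10^-5 × (222/457) = 4.03 × 10^-5 M
[PO4^3-] = 3.7 x 10^-2 × (235/457) = 1.90 × 10^-2 M
Li3PO4(s) ⇌ 3 Li^+(aq) + PO4^3-(aq), so Q = [Li^+]^3[PO4^3-]
Q = (4.03 × 10^-5)^3(1.90 × 10^-2) = 1.2 × 10^-15
Q < Ksp, so no precipitate of Li3PO4 forms.

1.2 × 10^-15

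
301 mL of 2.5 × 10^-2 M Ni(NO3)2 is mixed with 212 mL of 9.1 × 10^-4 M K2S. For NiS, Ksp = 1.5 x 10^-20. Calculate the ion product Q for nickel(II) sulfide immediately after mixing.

Total volume = 301 + 212 = 513 mL.
[Ni^2+] = 2.5 x 10^-2 × (301/513) = 1.47 × 10^-2 M
[S^2-] = 9.1 × 10^-4 × (212/513) = 3.76 × 10^-4 M
NiS(s) ⇌ Ni^2+(aq) + S^2-(aq), so Q = [Ni^2+][S^2-]
Q = (1.47 × 10^-2)(3.76 × 10^-4) = 5.5 × 10^-6
Q > Ksp, so NiS will precipitate.

Q = 5.5 × 10^-6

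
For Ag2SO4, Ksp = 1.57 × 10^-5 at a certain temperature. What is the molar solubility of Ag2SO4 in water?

Ag2SO4(s) <=> 2 Ag^+(aq) + SO4^2-(aq)
Ksp = [Ag^+]^2[SO4^2-]
Let s = molar solubility. Then [Ag^+] = 2s and [SO4^2-] = s.
Ksp = (2s)^2s = 4s^3
Solving, s = (1.57 × 10^-5/4)^(1/3) = 1.58 x 10^-2 M

s = 0.0158 M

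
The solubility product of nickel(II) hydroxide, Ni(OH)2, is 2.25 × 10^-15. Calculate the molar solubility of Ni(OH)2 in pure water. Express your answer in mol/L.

Ni(OH)2(s) <=> Ni^2+ + 2 OH^-
Ksp = [Ni^2+][OH^-]^2
If s mol/L of Ni(OH)2 dissolves, [Ni^2+] = s and [OH^-] = 2s.
Ksp = s(2s)^2 = 4s^3
s^3 = 2.25 × 10^-15 / 4, so s = 8.25 x 10^-6 M

s ≈ 8.25e-6 M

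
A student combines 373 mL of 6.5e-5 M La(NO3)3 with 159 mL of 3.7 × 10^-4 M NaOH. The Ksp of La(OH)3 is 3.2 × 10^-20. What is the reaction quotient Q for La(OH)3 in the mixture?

Total volume = 373 + 159 = 532 mL.
[La^3+] = 6.5 × 10^-5 × (373/532) = 4.56 x 10^-5 M
[OH^-] = 3.7 × 10^-4 × (159/532) = 1.11 × 10^-4 M
La(OH)3(s) <=> La^3+(aq) + 3 OH^-(aq), so Q = [La^3+][OH^-]^3
Q = (4.56 × 10^-5)(1.11 x 10^-4)^3 = 6.2 × 10^-17
Q > Ksp, so La(OH)3 will precipitate.

6.2 × 10^-17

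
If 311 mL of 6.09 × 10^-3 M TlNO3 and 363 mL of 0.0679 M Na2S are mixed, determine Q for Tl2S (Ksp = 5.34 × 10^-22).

Total volume = 311 + 363 = 674 mL.
[Tl^+] = 6.09 × 10^-3 × (311/674) = 2.810 × 10^-3 M
[S^2-] = 6.79 × 10^-2 × (363/674) = 3.657 x 10^-2 M
Tl2S(s) <=> 2 Tl^+ + S^2-, so Q = [Tl^+]^2[S^2-]
Q = (2.810 x 10^-3)^2(3.657 x 10^-2) = 2.89 × 10^-7
Q > Ksp, so Tl2S will precipitate.

Q = 2.89 × 10^-7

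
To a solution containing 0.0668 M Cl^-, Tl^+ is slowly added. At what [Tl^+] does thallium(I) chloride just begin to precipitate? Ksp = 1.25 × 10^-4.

TlCl(s) ⇌ Tl^+ + Cl^-
Ksp = [Tl^+][Cl^-]
Precipitation begins when Q = Ksp. With [Cl^-] = 0.0668 M:
1.25 × 10^-4 = (0.0668) × [Tl^+]
[Tl^+] = (1.25 × 10^-4 / 6.68 × 10^-2) = 1.87 x 10^-3 M

1.87 x 10^-3 M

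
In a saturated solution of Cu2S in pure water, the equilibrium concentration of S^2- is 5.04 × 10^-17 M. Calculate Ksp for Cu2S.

Cu2S(s) ⇌ 2 Cu^+ + S^2-
Stoichiometry gives [Cu^+] = (2/1)[S^2-] = 1.008 × 10^-16 M.
Ksp = [Cu^+]^2[S^2-]
Ksp = (1.008 × 10^-16)^2 × 5.04 × 10^-17 = 5.12 × 10^-49

5.12 × 10^-49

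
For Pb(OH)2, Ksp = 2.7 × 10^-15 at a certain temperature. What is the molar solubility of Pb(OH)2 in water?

s = 8.8e-6 M

Pb(OH)2(s) ⇌ Pb^2+(aq) + 2 OH^-(aq)
Ksp = [Pb^2+][OH^-]^2
For each mole of Pb(OH)2 that dissolves: [Pb^2+] = s, [OH^-] = 2s.
Ksp = s(2s)^2 = 4s^3
Solving, s = (2.7 × 10^-15/4)^(1/3) = 8.8 × 10^-6 M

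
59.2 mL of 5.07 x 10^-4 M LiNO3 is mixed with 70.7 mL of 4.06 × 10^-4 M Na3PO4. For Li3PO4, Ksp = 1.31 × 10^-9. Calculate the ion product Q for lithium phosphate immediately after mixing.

Q ≈ 2.73e-15

Total volume = 59.2 + 70.7 = 129.9 mL.
[Li^+] = 5.07 × 10^-4 × (59.2/129.9) = 2.311 × 10^-4 M
[PO4^3-] = 4.06 x 10^-4 × (70.7/129.9) = 2.210 × 10^-4 M
Li3PO4(s) ⇌ 3 Li^+(aq) + PO4^3-(aq), so Q = [Li^+]^3[PO4^3-]
Q = (2.311 × 10^-4)^3(2.210 x 10^-4) = 2.73 × 10^-15
Q < Ksp, so no precipitate of Li3PO4 forms.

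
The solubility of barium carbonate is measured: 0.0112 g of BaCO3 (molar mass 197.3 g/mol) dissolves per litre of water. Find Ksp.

Molar solubility s = (1.12 x 10^-2 g/L) / (197.3 g/mol) = 5.677 × 10^-5 M.
BaCO3(s) ⇌ Ba^2+(aq) + CO3^2-(aq)
If s mol/L of BaCO3 dissolves, [Ba^2+] = s and [CO3^2-] = s.
Ksp = [Ba^2+][CO3^2-]
Ksp = s × s = s^2
With s = 5.677 x 10^-5: Ksp = 3.22 × 10^-9

Ksp = 3.22 × 10^-9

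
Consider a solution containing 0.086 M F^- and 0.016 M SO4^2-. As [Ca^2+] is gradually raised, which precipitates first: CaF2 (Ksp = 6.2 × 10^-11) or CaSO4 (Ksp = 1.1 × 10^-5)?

CaF2

Each salt begins to precipitate when Q = Ksp, i.e. when [Ca^2+] reaches its threshold.
For CaF2: 6.2 × 10^-11 = (0.086)^2 × [Ca^2+]  ⇒  [Ca^2+] = 8.4 x 10^-9 M.
For CaSO4: 1.1 × 10^-5 = 0.016 × [Ca^2+]  ⇒  [Ca^2+] = 6.9 × 10^-4 M.
The salt with the lower threshold [Ca^2+] precipitates first: CaF2.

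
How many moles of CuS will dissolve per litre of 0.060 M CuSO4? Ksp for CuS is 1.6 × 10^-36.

CuS(s) ⇌ Cu^2+(aq) + S^2-(aq)
Ksp = [Cu^2+][S^2-]
Let s = moles of CuS that dissolve per litre. [Cu^2+] = 0.060 + s ≈ 0.060, [S^2-] = s (Ksp is small, so little additional dissolves).
Ksp ≈ 0.060 × s
s = 2.7 × 10^-35 M
Check: s = 2.7 x 10^-35 ≪ 0.060, so the approximation is valid.

s ≈ 2.7 × 10^-35 M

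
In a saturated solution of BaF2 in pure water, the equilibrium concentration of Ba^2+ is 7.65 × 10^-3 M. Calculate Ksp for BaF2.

Ksp = 1.79 × 10^-6

BaF2(s) ⇌ Ba^2+ + 2 F^-
Stoichiometry gives [F^-] = (2/1)[Ba^2+] = 1.530 × 10^-2 M.
Ksp = [Ba^2+][F^-]^2
Ksp = 7.65 × 10^-3 × (1.530 × 10^-2)^2 = 1.79 × 10^-6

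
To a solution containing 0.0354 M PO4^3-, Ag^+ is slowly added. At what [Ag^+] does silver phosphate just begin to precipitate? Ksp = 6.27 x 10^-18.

[Ag^+] ≈ 5.62e-6 M

Ag3PO4(s) ⇌ 3 Ag^+(aq) + PO4^3-(aq)
Ksp = [Ag^+]^3[PO4^3-]
Precipitation begins when Q = Ksp. With [PO4^3-] = 0.0354 M:
6.27 x 10^-18 = (0.0354) × [Ag^+]^3
[Ag^+] = (6.27 x 10^-18 / 3.54 x 10^-2)^(1/3) = 5.62 × 10^-6 M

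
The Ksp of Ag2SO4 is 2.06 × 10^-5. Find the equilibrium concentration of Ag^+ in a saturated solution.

[Ag^+] = 3.45 × 10^-2 M

Ag2SO4(s) ⇌ 2 Ag^+(aq) + SO4^2-(aq)
Ksp = [Ag^+]^2[SO4^2-]
If s mol/L of Ag2SO4 dissolves, [Ag^+] = 2s and [SO4^2-] = s.
Ksp = (2s)^2s = 4s^3
s^3 = 2.06 × 10^-5 / 4, so s = 1.727 × 10^-2 M
[Ag^+] = 2s = 3.45 x 10^-2 M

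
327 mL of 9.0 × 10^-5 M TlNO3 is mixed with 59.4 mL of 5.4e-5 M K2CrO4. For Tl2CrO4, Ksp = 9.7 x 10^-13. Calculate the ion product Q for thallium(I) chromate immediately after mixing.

Q = 4.8e-14

Total volume = 327 + 59.4 = 386.4 mL.
[Tl^+] = 9.0 × 10^-5 × (327/386.4) = 7.62 × 10^-5 M
[CrO4^2-] = 5.4 × 10^-5 × (59.4/386.4) = 8.30 × 10^-6 M
Tl2CrO4(s) ⇌ 2 Tl^+ + CrO4^2-, so Q = [Tl^+]^2[CrO4^2-]
Q = (7.62 × 10^-5)^2(8.30 × 10^-6) = 4.8 × 10^-14
Q < Ksp, so no precipitate of Tl2CrO4 forms.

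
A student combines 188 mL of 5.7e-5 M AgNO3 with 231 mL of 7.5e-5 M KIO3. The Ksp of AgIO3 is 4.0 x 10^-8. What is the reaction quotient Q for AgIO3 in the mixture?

Q ≈ 1.1 × 10^-9

Total volume = 188 + 231 = 419 mL.
[Ag^+] = 5.7 × 10^-5 × (188/419) = 2.56 × 10^-5 M
[IO3^-] = 7.5 × 10^-5 × (231/419) = 4.13 x 10^-5 M
AgIO3(s) ⇌ Ag^+ + IO3^-, so Q = [Ag^+][IO3^-]
Q = (2.56 × 10^-5)(4.13 x 10^-5) = 1.1 × 10^-9
Q < Ksp, so no precipitate of AgIO3 forms.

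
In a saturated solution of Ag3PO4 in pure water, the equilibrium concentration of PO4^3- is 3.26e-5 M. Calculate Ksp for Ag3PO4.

Ag3PO4(s) ⇌ 3 Ag^+(aq) + PO4^3-(aq)
Stoichiometry gives [Ag^+] = (3/1)[PO4^3-] = 9.780 × 10^-5 M.
Ksp = [Ag^+]^3[PO4^3-]
Ksp = (9.780 x 10^-5)^3 × 3.26 × 10^-5 = 3.05 × 10^-17

3.05e-17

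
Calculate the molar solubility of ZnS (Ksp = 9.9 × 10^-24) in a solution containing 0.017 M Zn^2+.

ZnS(s) ⇌ Zn^2+ + S^2-
Ksp = [Zn^2+][S^2-]
Let s be the molar solubility in this solution. [Zn^2+] = 0.017 + s ≈ 0.017, [S^2-] = s (common-ion effect: Zn^2+ is already 0.017 M).
Ksp ≈ 0.017 × s
s = 5.8 x 10^-22 M
Check: s = 5.8 × 10^-22 ≪ 0.017, so the approximation is valid.

s ≈ 5.8 x 10^-22 M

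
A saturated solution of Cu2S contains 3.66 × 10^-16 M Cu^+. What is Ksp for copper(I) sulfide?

Cu2S(s) ⇌ 2 Cu^+(aq) + S^2-(aq)
Stoichiometry gives [S^2-] = (1/2)[Cu^+] = 1.830 × 10^-16 M.
Ksp = [Cu^+]^2[S^2-]
Ksp = (3.66 × 10^-16)^2 × 1.830 × 10^-16 = 2.45 × 10^-47

2.45e-47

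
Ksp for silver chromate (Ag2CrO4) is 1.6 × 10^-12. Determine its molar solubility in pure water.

s ≈ 7.4 x 10^-5 M

Ag2CrO4(s) ⇌ 2 Ag^+ + CrO4^2-
Ksp = [Ag^+]^2[CrO4^2-]
Let s = molar solubility. Then [Ag^+] = 2s and [CrO4^2-] = s.
Ksp = (2s)^2s = 4s^3
Solving, s = (1.6 × 10^-12/4)^(1/3) = 7.4 × 10^-5 M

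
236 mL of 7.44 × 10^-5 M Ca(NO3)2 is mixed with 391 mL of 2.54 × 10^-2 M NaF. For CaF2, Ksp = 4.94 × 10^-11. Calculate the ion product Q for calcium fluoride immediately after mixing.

Total volume = 236 + 391 = 627 mL.
[Ca^2+] = 7.44 × 10^-5 × (236/627) = 2.800 x 10^-5 M
[F^-] = 2.54 x 10^-2 × (391/627) = 1.584 x 10^-2 M
CaF2(s) ⇌ Ca^2+(aq) + 2 F^-(aq), so Q = [Ca^2+][F^-]^2
Q = (2.800 x 10^-5)(1.584 × 10^-2)^2 = 7.03 x 10^-9
Q > Ksp, so CaF2 will precipitate.

Q = 7.03e-9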